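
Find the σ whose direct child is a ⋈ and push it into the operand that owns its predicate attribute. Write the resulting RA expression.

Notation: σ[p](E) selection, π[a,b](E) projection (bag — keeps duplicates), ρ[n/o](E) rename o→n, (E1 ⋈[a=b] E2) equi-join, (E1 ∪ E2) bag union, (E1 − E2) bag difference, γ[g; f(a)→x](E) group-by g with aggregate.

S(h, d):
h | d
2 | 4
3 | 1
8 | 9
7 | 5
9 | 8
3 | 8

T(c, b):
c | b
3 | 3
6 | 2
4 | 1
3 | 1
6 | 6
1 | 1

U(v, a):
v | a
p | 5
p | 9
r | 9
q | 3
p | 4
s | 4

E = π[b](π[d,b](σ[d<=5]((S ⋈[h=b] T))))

σ filters on d, owned by the left side.
E' = π[b](π[d,b]((σ[d<=5](S) ⋈[h=b] T)))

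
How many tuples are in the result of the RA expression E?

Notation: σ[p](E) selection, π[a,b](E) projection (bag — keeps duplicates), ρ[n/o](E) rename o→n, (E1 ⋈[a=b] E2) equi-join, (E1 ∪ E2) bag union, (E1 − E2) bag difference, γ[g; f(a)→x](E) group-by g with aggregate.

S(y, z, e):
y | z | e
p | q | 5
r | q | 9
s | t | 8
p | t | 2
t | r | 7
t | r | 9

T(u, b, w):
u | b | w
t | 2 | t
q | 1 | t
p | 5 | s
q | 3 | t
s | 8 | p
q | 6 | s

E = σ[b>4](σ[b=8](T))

Row counts bottom-up:
  T → 6
  σ[b=8](T) → 1
  σ[b>4](σ[b=8](T)) → 1

|E| = 1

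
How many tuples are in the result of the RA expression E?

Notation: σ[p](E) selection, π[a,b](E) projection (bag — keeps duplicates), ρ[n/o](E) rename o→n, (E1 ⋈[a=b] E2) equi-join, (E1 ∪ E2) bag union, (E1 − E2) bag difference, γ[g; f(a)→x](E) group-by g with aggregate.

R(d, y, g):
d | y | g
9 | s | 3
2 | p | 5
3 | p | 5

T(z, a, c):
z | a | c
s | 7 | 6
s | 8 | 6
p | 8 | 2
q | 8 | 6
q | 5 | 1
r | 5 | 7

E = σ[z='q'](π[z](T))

Row counts bottom-up:
  T → 6
  π[z](T) → 6
  σ[z='q'](π[z](T)) → 2

|E| = 2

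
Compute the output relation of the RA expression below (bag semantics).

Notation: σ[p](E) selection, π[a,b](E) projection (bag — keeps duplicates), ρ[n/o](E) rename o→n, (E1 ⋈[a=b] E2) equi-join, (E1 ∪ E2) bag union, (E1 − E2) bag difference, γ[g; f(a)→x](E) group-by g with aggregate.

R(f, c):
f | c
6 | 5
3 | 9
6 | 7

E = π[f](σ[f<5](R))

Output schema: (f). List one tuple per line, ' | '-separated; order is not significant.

Stepwise |·|:
  R → 3
  σ[f<5](R) → 1
  π[f](σ[f<5](R)) → 1

== RESULT ==
f
3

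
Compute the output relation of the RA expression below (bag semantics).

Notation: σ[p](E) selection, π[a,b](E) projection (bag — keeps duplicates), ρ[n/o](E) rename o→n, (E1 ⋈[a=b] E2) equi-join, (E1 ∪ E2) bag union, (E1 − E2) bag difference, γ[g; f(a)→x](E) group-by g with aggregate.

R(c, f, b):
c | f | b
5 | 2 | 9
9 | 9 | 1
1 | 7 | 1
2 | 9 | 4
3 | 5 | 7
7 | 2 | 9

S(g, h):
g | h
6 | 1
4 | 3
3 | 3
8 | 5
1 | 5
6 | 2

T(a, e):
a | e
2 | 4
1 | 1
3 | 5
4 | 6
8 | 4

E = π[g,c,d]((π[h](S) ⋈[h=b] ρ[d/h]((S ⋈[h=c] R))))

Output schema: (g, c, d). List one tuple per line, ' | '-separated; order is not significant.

Row counts bottom-up:
  S → 6
  π[h](S) → 6
  S → 6
  R → 6
  (S ⋈[h=c] R) → 6
  ρ[d/h]((S ⋈[h=c] R)) → 6
  (π[h](S) ⋈[h=b] ρ[d/h]((S ⋈[h=c] R))) → 1
  π[g,c,d]((π[h](S) ⋈[h=b] ρ[d/h]((S ⋈[h=c] R)))) → 1

== RESULT ==
g | c | d
6 | 1 | 1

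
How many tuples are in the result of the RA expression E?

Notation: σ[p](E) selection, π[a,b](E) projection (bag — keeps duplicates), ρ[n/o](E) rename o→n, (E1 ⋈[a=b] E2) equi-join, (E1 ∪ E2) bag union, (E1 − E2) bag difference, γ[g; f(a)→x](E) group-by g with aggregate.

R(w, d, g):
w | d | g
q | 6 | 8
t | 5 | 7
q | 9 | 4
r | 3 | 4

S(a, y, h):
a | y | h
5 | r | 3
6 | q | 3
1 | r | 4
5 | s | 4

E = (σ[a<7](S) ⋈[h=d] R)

Row counts bottom-up:
  S → 4
  σ[a<7](S) → 4
  R → 4
  (σ[a<7](S) ⋈[h=d] R) → 2

|E| = 2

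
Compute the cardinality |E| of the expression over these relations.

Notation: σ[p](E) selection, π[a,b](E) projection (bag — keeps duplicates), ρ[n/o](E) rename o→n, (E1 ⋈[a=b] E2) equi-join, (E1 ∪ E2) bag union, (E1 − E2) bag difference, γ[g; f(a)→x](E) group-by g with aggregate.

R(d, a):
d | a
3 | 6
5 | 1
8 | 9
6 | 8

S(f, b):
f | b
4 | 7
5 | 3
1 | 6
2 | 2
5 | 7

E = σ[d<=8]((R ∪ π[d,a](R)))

Row counts bottom-up:
  R → 4
  R → 4
  π[d,a](R) → 4
  (R ∪ π[d,a](R)) → 8
  σ[d<=8]((R ∪ π[d,a](R))) → 8

|E| = 8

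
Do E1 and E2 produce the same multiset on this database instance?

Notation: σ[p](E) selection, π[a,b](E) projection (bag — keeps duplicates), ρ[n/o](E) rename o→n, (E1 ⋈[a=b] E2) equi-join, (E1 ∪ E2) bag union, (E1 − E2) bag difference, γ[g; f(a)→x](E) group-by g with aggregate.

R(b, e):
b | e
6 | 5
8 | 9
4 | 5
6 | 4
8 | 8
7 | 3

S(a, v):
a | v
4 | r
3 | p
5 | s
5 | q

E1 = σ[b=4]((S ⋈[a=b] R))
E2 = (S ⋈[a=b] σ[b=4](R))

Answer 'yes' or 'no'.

E1 stepwise |·|:
  S → 4
  R → 6
  (S ⋈[a=b] R) → 1
  σ[b=4]((S ⋈[a=b] R)) → 1
E2 stepwise |·|:
  S → 4
  R → 6
  σ[b=4](R) → 1
  (S ⋈[a=b] σ[b=4](R)) → 1

E1 and E2 produce the same multiset:
a | v | b | e
4 | r | 4 | 5

yes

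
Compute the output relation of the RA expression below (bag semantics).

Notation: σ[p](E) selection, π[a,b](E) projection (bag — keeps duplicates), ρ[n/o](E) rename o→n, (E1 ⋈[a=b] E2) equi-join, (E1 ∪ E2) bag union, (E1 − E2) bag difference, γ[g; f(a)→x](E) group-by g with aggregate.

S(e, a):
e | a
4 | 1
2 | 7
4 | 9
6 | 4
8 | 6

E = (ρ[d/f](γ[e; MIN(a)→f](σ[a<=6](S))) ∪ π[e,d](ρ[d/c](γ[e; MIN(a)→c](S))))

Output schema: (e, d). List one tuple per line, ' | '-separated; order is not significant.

Per-node cardinality:
  S → 5
  σ[a<=6](S) → 3
  γ[e; MIN(a)→f](σ[a<=6](S)) → 3
  ρ[d/f](γ[e; MIN(a)→f](σ[a<=6](S))) → 3
  S → 5
  γ[e; MIN(a)→c](S) → 4
  ρ[d/c](γ[e; MIN(a)→c](S)) → 4
  π[e,d](ρ[d/c](γ[e; MIN(a)→c](S))) → 4
  (ρ[d/f](γ[e; MIN(a)→f](σ[a<=6](S))) ∪ π[e,d](ρ[d/c](γ[e; MIN(a)→c](S)))) → 7

== RESULT ==
e | d
2 | 7
4 | 1
4 | 1
6 | 4
6 | 4
8 | 6
8 | 6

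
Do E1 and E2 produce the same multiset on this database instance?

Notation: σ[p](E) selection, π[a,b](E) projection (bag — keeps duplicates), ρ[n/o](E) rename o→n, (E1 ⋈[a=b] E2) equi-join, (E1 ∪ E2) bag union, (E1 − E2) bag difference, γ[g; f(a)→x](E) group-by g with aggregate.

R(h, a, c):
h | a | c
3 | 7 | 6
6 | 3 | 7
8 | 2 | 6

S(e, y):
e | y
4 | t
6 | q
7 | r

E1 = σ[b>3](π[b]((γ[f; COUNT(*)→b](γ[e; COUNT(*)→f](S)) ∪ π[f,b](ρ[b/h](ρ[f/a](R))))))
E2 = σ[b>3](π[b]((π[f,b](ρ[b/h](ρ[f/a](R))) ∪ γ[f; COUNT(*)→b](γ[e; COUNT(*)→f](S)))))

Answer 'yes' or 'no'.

E1 row counts bottom-up:
  S → 3
  γ[e; COUNT(*)→f](S) → 3
  γ[f; COUNT(*)→b](γ[e; COUNT(*)→f](S)) → 1
  R → 3
  ρ[f/a](R) → 3
  ρ[b/h](ρ[f/a](R)) → 3
  π[f,b](ρ[b/h](ρ[f/a](R))) → 3
  (γ[f; COUNT(*)→b](γ[e; COUNT(*)→f](S)) ∪ π[f,b](ρ[b/h](ρ[f/a](R)))) → 4
  π[b]((γ[f; COUNT(*)→b](γ[e; COUNT(*)→f](S)) ∪ π[f,b](ρ[b/h](ρ[f/a](R))))) → 4
  σ[b>3](π[b]((γ[f; COUNT(*)→b](γ[e; COUNT(*)→f](S)) ∪ π[f,b](ρ[b/h](ρ[f/a](R)))))) → 2
E2 row counts bottom-up:
  R → 3
  ρ[f/a](R) → 3
  ρ[b/h](ρ[f/a](R)) → 3
  π[f,b](ρ[b/h](ρ[f/a](R))) → 3
  S → 3
  γ[e; COUNT(*)→f](S) → 3
  γ[f; COUNT(*)→b](γ[e; COUNT(*)→f](S)) → 1
  (π[f,b](ρ[b/h](ρ[f/a](R))) ∪ γ[f; COUNT(*)→b](γ[e; COUNT(*)→f](S))) → 4
  π[b]((π[f,b](ρ[b/h](ρ[f/a](R))) ∪ γ[f; COUNT(*)→b](γ[e; COUNT(*)→f](S)))) → 4
  σ[b>3](π[b]((π[f,b](ρ[b/h](ρ[f/a](R))) ∪ γ[f; COUNT(*)→b](γ[e; COUNT(*)→f](S))))) → 2

E1 and E2 produce the same multiset:
b
6
8

yes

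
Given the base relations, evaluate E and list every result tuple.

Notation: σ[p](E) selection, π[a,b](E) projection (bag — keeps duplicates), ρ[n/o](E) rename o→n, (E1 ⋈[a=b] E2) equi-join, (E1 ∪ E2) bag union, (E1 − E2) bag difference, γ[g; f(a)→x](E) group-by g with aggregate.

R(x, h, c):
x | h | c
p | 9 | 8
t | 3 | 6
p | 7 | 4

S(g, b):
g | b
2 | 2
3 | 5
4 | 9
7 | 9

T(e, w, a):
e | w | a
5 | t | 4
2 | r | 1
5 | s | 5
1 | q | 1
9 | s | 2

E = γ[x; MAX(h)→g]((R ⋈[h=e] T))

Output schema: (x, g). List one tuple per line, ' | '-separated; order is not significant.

Per-node cardinality:
  R → 3
  T → 5
  (R ⋈[h=e] T) → 1
  γ[x; MAX(h)→g]((R ⋈[h=e] T)) → 1

== RESULT ==
x | g
p | 9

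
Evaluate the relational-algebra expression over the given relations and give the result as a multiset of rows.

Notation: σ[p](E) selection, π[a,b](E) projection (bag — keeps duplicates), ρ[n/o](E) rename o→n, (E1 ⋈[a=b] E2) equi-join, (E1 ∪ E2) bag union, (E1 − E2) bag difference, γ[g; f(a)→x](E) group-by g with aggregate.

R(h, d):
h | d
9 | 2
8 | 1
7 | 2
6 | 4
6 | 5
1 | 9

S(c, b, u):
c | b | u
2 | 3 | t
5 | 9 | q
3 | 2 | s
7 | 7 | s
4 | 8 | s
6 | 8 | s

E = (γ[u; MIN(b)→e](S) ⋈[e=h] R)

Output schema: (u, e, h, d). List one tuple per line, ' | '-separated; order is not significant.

Stepwise |·|:
  S → 6
  γ[u; MIN(b)→e](S) → 3
  R → 6
  (γ[u; MIN(b)→e](S) ⋈[e=h] R) → 1

== RESULT ==
u | e | h | d
q | 9 | 9 | 2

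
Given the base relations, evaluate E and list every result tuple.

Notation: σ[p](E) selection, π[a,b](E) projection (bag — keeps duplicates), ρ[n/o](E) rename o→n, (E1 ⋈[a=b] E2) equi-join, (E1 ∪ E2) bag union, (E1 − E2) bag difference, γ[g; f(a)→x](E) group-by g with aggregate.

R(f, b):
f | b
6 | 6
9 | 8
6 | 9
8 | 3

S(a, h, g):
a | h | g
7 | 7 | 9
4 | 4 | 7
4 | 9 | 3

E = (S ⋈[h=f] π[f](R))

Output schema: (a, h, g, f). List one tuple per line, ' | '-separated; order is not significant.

Subexpression sizes:
  S → 3
  R → 4
  π[f](R) → 4
  (S ⋈[h=f] π[f](R)) → 1

== RESULT ==
a | h | g | f
4 | 9 | 3 | 9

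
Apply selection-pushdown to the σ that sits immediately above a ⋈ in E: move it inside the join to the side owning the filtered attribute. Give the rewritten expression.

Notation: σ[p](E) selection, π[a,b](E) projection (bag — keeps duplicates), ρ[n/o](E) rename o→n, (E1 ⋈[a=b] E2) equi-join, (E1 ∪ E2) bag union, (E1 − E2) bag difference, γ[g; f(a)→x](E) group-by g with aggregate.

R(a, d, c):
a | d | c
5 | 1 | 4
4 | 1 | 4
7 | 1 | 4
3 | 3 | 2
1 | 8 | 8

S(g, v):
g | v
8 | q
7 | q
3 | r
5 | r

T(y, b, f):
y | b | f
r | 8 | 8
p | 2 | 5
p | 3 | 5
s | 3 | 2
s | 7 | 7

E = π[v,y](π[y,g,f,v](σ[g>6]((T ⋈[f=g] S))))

σ filters on g, owned by the right side.
E' = π[v,y](π[y,g,f,v]((T ⋈[f=g] σ[g>6](S))))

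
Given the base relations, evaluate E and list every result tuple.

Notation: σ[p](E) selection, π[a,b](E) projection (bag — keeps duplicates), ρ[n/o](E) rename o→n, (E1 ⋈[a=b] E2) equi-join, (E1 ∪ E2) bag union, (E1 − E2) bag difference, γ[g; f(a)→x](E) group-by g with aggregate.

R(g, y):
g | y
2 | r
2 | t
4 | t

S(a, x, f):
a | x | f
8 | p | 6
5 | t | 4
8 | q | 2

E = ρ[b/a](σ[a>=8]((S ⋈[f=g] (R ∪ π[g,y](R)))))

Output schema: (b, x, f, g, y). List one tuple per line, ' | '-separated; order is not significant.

Stepwise |·|:
  S → 3
  R → 3
  R → 3
  π[g,y](R) → 3
  (R ∪ π[g,y](R)) → 6
  (S ⋈[f=g] (R ∪ π[g,y](R))) → 6
  σ[a>=8]((S ⋈[f=g] (R ∪ π[g,y](R)))) → 4
  ρ[b/a](σ[a>=8]((S ⋈[f=g] (R ∪ π[g,y](R))))) → 4

== RESULT ==
b | x | f | g | y
8 | q | 2 | 2 | r
8 | q | 2 | 2 | r
8 | q | 2 | 2 | t
8 | q | 2 | 2 | t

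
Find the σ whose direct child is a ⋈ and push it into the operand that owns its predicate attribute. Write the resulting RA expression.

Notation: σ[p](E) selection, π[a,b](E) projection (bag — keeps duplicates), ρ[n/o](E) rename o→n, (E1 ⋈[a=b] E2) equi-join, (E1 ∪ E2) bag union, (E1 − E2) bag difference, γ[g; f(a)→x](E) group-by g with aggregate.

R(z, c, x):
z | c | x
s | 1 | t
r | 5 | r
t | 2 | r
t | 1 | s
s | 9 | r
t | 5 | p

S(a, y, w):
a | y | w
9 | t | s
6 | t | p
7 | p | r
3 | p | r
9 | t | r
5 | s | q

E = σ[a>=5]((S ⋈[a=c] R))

σ filters on a, owned by the left side.
E' = (σ[a>=5](S) ⋈[a=c] R)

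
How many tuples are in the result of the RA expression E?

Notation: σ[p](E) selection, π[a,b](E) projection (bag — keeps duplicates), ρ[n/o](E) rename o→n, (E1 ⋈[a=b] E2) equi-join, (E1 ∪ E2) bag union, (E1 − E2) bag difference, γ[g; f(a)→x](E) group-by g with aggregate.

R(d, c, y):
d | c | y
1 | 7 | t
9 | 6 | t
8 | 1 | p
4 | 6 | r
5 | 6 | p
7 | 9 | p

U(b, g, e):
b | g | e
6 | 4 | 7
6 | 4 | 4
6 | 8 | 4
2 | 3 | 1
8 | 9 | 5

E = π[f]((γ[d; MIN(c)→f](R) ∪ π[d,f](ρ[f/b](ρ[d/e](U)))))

Per-node cardinality:
  R → 6
  γ[d; MIN(c)→f](R) → 6
  U → 5
  ρ[d/e](U) → 5
  ρ[f/b](ρ[d/e](U)) → 5
  π[d,f](ρ[f/b](ρ[d/e](U))) → 5
  (γ[d; MIN(c)→f](R) ∪ π[d,f](ρ[f/b](ρ[d/e](U)))) → 11
  π[f]((γ[d; MIN(c)→f](R) ∪ π[d,f](ρ[f/b](ρ[d/e](U))))) → 11

|E| = 11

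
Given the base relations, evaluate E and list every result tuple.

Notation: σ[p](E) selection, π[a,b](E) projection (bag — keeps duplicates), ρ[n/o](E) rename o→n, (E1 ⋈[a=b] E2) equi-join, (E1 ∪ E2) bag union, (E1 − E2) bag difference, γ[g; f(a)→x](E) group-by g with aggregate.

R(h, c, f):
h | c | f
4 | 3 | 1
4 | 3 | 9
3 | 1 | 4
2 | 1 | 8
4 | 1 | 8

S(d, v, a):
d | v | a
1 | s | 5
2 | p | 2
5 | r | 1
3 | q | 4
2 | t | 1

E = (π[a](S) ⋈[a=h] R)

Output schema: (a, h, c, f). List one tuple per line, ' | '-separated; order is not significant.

Stepwise |·|:
  S → 5
  π[a](S) → 5
  R → 5
  (π[a](S) ⋈[a=h] R) → 4

== RESULT ==
a | h | c | f
2 | 2 | 1 | 8
4 | 4 | 1 | 8
4 | 4 | 3 | 1
4 | 4 | 3 | 9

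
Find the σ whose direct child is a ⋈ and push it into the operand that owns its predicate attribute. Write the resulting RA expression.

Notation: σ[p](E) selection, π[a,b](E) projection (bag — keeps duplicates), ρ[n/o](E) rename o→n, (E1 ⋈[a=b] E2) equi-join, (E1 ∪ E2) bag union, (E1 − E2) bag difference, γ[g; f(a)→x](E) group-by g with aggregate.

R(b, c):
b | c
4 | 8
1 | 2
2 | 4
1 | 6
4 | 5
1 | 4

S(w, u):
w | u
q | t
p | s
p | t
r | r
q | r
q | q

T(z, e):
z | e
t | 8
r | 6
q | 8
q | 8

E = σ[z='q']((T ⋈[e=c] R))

σ filters on z, owned by the left side.
E' = (σ[z='q'](T) ⋈[e=c] R)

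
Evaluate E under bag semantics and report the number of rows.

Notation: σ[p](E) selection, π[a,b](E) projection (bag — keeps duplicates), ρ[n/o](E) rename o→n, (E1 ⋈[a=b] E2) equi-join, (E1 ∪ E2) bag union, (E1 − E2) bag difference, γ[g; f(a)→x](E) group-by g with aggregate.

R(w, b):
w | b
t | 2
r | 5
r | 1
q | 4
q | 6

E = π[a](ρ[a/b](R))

Stepwise |·|:
  R → 5
  ρ[a/b](R) → 5
  π[a](ρ[a/b](R)) → 5

|E| = 5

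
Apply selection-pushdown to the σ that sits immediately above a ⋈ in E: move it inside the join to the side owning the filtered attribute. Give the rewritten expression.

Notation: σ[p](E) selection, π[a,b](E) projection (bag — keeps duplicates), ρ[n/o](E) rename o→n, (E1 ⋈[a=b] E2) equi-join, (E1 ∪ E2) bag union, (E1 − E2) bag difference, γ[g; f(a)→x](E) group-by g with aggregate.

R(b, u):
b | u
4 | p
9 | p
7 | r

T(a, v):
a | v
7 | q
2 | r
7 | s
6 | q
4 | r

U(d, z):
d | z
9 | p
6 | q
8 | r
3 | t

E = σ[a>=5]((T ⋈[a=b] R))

σ filters on a, owned by the left side.
E' = (σ[a>=5](T) ⋈[a=b] R)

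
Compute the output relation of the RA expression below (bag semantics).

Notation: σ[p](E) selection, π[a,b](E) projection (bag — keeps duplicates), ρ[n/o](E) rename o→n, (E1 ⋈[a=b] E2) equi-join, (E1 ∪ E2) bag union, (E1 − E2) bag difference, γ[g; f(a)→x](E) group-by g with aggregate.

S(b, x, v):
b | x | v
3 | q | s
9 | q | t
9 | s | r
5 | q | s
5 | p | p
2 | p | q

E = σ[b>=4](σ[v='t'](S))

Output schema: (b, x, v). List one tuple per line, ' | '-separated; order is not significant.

Subexpression sizes:
  S → 6
  σ[v='t'](S) → 1
  σ[b>=4](σ[v='t'](S)) → 1

== RESULT ==
b | x | v
9 | q | t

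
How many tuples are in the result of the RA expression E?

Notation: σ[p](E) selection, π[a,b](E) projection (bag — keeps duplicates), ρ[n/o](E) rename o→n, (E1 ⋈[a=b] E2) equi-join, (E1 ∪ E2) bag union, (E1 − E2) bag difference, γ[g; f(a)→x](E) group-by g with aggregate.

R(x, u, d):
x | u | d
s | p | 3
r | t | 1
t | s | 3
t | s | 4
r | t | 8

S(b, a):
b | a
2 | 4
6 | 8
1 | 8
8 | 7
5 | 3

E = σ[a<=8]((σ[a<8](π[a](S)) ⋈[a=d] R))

Row counts bottom-up:
  S → 5
  π[a](S) → 5
  σ[a<8](π[a](S)) → 3
  R → 5
  (σ[a<8](π[a](S)) ⋈[a=d] R) → 3
  σ[a<=8]((σ[a<8](π[a](S)) ⋈[a=d] R)) → 3

|E| = 3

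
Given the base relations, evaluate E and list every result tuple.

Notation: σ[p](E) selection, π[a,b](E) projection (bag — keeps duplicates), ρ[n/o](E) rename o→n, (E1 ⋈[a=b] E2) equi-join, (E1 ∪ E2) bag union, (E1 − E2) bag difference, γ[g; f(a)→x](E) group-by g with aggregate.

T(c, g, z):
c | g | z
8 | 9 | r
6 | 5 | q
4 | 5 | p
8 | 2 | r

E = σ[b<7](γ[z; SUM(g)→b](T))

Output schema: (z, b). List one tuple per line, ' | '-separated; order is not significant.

Row counts bottom-up:
  T → 4
  γ[z; SUM(g)→b](T) → 3
  σ[b<7](γ[z; SUM(g)→b](T)) → 2

== RESULT ==
z | b
p | 5
q | 5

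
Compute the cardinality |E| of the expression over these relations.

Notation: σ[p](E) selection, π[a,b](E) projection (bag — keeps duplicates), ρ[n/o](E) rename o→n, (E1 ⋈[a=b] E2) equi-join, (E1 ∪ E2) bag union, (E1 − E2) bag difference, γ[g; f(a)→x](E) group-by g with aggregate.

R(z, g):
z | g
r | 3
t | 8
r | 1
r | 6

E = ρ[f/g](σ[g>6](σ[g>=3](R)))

Row counts bottom-up:
  R → 4
  σ[g>=3](R) → 3
  σ[g>6](σ[g>=3](R)) → 1
  ρ[f/g](σ[g>6](σ[g>=3](R))) → 1

|E| = 1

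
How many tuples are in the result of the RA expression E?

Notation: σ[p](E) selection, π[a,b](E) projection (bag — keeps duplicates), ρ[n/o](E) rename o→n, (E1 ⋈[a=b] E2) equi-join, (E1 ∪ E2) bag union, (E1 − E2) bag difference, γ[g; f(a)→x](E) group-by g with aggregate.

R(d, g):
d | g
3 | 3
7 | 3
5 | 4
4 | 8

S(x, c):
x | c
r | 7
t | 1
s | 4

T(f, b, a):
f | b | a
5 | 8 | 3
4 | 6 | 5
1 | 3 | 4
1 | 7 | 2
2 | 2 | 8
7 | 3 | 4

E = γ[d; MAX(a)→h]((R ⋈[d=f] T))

Stepwise |·|:
  R → 4
  T → 6
  (R ⋈[d=f] T) → 3
  γ[d; MAX(a)→h]((R ⋈[d=f] T)) → 3

|E| = 3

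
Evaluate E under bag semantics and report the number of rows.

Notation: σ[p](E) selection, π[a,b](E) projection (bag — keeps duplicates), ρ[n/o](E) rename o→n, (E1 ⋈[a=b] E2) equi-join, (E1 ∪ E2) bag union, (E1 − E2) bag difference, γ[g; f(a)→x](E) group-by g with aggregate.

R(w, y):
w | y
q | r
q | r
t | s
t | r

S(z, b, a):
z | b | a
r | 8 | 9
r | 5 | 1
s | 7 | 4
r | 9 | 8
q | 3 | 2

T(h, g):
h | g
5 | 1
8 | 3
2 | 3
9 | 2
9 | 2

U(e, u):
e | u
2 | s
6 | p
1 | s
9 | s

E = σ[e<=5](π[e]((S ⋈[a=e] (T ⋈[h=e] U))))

Stepwise |·|:
  S → 5
  T → 5
  U → 4
  (T ⋈[h=e] U) → 3
  (S ⋈[a=e] (T ⋈[h=e] U)) → 3
  π[e]((S ⋈[a=e] (T ⋈[h=e] U))) → 3
  σ[e<=5](π[e]((S ⋈[a=e] (T ⋈[h=e] U)))) → 1

|E| = 1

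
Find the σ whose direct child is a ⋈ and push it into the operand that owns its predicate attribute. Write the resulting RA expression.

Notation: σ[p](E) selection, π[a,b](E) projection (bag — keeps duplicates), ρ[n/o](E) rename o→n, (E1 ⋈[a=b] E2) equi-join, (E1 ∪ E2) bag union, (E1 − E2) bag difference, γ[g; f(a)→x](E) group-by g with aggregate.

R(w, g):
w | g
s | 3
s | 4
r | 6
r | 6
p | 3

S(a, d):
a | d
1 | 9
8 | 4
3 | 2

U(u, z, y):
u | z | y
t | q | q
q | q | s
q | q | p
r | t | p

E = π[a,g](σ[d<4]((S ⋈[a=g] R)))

σ filters on d, owned by the left side.
E' = π[a,g]((σ[d<4](S) ⋈[a=g] R))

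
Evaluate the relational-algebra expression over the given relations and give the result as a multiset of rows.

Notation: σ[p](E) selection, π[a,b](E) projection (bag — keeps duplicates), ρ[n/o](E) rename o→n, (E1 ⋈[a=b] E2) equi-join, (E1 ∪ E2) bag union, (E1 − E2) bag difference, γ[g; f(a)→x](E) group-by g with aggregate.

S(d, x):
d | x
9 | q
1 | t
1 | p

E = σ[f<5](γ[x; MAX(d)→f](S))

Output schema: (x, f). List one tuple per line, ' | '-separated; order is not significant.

Row counts bottom-up:
  S → 3
  γ[x; MAX(d)→f](S) → 3
  σ[f<5](γ[x; MAX(d)→f](S)) → 2

== RESULT ==
x | f
p | 1
t | 1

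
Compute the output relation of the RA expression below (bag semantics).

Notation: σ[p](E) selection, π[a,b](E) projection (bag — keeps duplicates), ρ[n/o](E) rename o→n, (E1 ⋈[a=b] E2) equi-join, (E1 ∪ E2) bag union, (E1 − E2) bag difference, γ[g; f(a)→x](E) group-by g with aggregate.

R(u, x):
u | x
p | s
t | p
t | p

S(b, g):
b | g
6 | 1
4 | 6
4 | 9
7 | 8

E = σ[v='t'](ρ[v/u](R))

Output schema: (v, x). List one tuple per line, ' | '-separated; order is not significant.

Stepwise |·|:
  R → 3
  ρ[v/u](R) → 3
  σ[v='t'](ρ[v/u](R)) → 2

== RESULT ==
v | x
t | p
t | p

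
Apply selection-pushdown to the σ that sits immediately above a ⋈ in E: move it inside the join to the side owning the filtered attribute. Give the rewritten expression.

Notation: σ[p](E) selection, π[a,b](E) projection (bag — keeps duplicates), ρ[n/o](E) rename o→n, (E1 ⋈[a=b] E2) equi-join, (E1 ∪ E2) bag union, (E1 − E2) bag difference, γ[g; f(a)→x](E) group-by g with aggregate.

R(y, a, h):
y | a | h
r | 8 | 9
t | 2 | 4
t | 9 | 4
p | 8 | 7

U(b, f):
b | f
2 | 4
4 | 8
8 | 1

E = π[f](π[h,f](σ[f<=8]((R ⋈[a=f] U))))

σ filters on f, owned by the right side.
E' = π[f](π[h,f]((R ⋈[a=f] σ[f<=8](U))))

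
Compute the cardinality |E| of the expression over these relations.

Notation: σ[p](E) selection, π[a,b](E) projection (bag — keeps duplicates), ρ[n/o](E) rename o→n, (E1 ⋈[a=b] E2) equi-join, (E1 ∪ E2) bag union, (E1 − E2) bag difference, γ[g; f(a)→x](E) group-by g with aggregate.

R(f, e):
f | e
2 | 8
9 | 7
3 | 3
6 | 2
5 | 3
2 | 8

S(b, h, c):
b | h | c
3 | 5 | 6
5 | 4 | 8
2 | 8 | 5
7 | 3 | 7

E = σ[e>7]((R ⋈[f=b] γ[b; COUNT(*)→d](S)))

Per-node cardinality:
  R → 6
  S → 4
  γ[b; COUNT(*)→d](S) → 4
  (R ⋈[f=b] γ[b; COUNT(*)→d](S)) → 4
  σ[e>7]((R ⋈[f=b] γ[b; COUNT(*)→d](S))) → 2

|E| = 2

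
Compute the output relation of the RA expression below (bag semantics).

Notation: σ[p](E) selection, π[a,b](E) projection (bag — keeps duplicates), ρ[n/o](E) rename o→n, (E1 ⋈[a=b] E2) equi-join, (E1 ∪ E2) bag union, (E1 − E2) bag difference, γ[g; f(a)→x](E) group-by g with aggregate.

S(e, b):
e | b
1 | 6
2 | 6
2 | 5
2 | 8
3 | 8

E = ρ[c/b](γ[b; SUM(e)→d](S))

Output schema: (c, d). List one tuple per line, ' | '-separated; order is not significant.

Row counts bottom-up:
  S → 5
  γ[b; SUM(e)→d](S) → 3
  ρ[c/b](γ[b; SUM(e)→d](S)) → 3

== RESULT ==
c | d
5 | 2
6 | 3
8 | 5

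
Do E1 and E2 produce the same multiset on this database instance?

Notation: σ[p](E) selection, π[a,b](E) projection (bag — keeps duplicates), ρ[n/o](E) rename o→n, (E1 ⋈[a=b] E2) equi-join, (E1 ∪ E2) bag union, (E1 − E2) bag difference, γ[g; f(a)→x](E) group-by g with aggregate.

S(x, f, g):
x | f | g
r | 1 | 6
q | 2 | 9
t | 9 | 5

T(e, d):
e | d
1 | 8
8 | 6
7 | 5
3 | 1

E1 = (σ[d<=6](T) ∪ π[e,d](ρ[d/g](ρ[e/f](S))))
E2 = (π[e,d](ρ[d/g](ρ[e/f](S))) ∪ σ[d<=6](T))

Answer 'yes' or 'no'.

E1 per-node cardinality:
  T → 4
  σ[d<=6](T) → 3
  S → 3
  ρ[e/f](S) → 3
  ρ[d/g](ρ[e/f](S)) → 3
  π[e,d](ρ[d/g](ρ[e/f](S))) → 3
  (σ[d<=6](T) ∪ π[e,d](ρ[d/g](ρ[e/f](S)))) → 6
E2 per-node cardinality:
  S → 3
  ρ[e/f](S) → 3
  ρ[d/g](ρ[e/f](S)) → 3
  π[e,d](ρ[d/g](ρ[e/f](S))) → 3
  T → 4
  σ[d<=6](T) → 3
  (π[e,d](ρ[d/g](ρ[e/f](S))) ∪ σ[d<=6](T)) → 6

E1 and E2 produce the same multiset:
e | d
1 | 6
2 | 9
3 | 1
7 | 5
8 | 6
9 | 5

yes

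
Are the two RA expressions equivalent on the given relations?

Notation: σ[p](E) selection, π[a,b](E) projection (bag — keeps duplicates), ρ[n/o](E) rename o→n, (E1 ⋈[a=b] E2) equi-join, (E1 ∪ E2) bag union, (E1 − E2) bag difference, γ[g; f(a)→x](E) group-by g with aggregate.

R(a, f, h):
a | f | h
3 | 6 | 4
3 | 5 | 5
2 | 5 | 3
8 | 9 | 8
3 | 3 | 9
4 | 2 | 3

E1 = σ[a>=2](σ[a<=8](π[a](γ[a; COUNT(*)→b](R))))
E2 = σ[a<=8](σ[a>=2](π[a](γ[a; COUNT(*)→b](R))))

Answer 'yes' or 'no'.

E1 subexpression sizes:
  R → 6
  γ[a; COUNT(*)→b](R) → 4
  π[a](γ[a; COUNT(*)→b](R)) → 4
  σ[a<=8](π[a](γ[a; COUNT(*)→b](R))) → 4
  σ[a>=2](σ[a<=8](π[a](γ[a; COUNT(*)→b](R)))) → 4
E2 subexpression sizes:
  R → 6
  γ[a; COUNT(*)→b](R) → 4
  π[a](γ[a; COUNT(*)→b](R)) → 4
  σ[a>=2](π[a](γ[a; COUNT(*)→b](R))) → 4
  σ[a<=8](σ[a>=2](π[a](γ[a; COUNT(*)→b](R)))) → 4

E1 and E2 produce the same multiset:
a
2
3
4
8

yes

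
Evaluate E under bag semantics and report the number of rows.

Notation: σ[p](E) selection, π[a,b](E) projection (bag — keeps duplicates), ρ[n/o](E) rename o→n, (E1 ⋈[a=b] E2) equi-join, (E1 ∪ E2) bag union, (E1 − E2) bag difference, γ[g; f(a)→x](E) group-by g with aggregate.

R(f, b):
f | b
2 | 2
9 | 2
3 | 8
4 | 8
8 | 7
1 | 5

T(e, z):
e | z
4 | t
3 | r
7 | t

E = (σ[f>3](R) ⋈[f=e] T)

Per-node cardinality:
  R → 6
  σ[f>3](R) → 3
  T → 3
  (σ[f>3](R) ⋈[f=e] T) → 1

|E| = 1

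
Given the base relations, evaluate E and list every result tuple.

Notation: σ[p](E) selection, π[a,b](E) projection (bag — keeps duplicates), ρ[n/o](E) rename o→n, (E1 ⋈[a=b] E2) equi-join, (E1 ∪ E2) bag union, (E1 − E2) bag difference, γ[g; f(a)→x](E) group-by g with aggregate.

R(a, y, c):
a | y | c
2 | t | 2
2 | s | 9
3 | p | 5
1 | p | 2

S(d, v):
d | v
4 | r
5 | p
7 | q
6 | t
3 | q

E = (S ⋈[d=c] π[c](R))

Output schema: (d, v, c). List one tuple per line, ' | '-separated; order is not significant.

Subexpression sizes:
  S → 5
  R → 4
  π[c](R) → 4
  (S ⋈[d=c] π[c](R)) → 1

== RESULT ==
d | v | c
5 | p | 5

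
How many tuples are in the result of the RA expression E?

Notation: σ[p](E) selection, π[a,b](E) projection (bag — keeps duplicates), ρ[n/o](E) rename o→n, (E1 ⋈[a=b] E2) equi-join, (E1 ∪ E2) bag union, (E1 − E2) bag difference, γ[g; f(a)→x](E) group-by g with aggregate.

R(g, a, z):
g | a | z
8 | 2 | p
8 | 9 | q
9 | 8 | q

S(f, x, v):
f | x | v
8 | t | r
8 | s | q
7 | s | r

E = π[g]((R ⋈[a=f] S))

Per-node cardinality:
  R → 3
  S → 3
  (R ⋈[a=f] S) → 2
  π[g]((R ⋈[a=f] S)) → 2

|E| = 2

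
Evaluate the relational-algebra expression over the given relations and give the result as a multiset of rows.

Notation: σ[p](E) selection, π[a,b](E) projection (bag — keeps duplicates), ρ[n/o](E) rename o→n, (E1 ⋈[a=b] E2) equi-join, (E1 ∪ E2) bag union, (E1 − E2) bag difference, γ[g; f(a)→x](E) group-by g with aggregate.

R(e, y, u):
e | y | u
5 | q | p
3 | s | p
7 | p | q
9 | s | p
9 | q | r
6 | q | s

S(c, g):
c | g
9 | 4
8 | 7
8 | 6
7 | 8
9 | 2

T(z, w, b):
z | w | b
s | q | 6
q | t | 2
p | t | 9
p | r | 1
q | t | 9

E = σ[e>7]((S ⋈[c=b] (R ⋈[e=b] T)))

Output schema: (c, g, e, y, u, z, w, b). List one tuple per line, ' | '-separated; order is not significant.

Row counts bottom-up:
  S → 5
  R → 6
  T → 5
  (R ⋈[e=b] T) → 5
  (S ⋈[c=b] (R ⋈[e=b] T)) → 8
  σ[e>7]((S ⋈[c=b] (R ⋈[e=b] T))) → 8

== RESULT ==
c | g | e | y | u | z | w | b
9 | 2 | 9 | q | r | p | t | 9
9 | 2 | 9 | q | r | q | t | 9
9 | 2 | 9 | s | p | p | t | 9
9 | 2 | 9 | s | p | q | t | 9
9 | 4 | 9 | q | r | p | t | 9
9 | 4 | 9 | q | r | q | t | 9
9 | 4 | 9 | s | p | p | t | 9
9 | 4 | 9 | s | p | q | t | 9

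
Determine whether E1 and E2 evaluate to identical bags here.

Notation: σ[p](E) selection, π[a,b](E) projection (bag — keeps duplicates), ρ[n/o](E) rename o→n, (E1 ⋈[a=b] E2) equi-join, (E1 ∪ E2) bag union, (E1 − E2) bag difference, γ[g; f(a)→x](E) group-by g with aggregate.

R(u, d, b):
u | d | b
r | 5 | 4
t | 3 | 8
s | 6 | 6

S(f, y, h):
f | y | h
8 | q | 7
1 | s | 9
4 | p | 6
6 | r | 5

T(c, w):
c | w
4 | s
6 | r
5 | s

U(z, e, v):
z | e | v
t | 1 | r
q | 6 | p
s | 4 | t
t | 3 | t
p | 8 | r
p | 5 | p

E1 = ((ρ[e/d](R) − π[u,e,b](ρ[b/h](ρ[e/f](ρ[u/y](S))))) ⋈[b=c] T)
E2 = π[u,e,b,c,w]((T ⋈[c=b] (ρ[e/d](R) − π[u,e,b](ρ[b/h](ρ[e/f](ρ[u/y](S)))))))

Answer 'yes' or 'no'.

E1 per-node cardinality:
  R → 3
  ρ[e/d](R) → 3
  S → 4
  ρ[u/y](S) → 4
  ρ[e/f](ρ[u/y](S)) → 4
  ρ[b/h](ρ[e/f](ρ[u/y](S))) → 4
  π[u,e,b](ρ[b/h](ρ[e/f](ρ[u/y](S)))) → 4
  (ρ[e/d](R) − π[u,e,b](ρ[b/h](ρ[e/f](ρ[u/y](S))))) → 3
  T → 3
  ((ρ[e/d](R) − π[u,e,b](ρ[b/h](ρ[e/f](ρ[u/y](S))))) ⋈[b=c] T) → 2
E2 per-node cardinality:
  T → 3
  R → 3
  ρ[e/d](R) → 3
  S → 4
  ρ[u/y](S) → 4
  ρ[e/f](ρ[u/y](S)) → 4
  ρ[b/h](ρ[e/f](ρ[u/y](S))) → 4
  π[u,e,b](ρ[b/h](ρ[e/f](ρ[u/y](S)))) → 4
  (ρ[e/d](R) − π[u,e,b](ρ[b/h](ρ[e/f](ρ[u/y](S))))) → 3
  (T ⋈[c=b] (ρ[e/d](R) − π[u,e,b](ρ[b/h](ρ[e/f](ρ[u/y](S)))))) → 2
  π[u,e,b,c,w]((T ⋈[c=b] (ρ[e/d](R) − π[u,e,b](ρ[b/h](ρ[e/f](ρ[u/y](S))))))) → 2

E1 and E2 produce the same multiset:
u | e | b | c | w
r | 5 | 4 | 4 | s
s | 6 | 6 | 6 | r

yes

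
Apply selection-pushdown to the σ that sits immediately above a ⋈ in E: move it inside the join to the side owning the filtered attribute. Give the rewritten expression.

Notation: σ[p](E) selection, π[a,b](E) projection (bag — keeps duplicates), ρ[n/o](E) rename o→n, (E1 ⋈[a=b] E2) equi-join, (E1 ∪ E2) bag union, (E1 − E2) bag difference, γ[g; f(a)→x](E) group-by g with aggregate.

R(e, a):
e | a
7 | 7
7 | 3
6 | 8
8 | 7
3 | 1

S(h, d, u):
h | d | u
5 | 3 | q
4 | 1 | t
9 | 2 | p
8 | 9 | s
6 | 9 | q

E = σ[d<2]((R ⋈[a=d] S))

σ filters on d, owned by the right side.
E' = (R ⋈[a=d] σ[d<2](S))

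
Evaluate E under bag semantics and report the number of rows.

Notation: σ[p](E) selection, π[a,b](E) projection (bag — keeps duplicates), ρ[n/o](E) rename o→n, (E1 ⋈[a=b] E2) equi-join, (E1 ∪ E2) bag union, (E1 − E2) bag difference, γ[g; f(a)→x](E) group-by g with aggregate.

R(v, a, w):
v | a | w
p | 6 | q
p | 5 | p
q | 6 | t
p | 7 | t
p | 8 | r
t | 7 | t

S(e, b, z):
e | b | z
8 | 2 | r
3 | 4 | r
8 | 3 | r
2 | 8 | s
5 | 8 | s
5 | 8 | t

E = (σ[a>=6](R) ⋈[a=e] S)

Row counts bottom-up:
  R → 6
  σ[a>=6](R) → 5
  S → 6
  (σ[a>=6](R) ⋈[a=e] S) → 2

|E| = 2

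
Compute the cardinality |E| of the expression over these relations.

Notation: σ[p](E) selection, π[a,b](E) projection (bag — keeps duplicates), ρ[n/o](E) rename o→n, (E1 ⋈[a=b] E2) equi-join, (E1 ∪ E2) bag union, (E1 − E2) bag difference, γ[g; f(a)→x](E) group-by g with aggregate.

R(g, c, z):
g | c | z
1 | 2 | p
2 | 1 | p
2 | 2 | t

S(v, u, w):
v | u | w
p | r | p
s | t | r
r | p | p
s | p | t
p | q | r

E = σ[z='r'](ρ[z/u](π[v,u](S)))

Row counts bottom-up:
  S → 5
  π[v,u](S) → 5
  ρ[z/u](π[v,u](S)) → 5
  σ[z='r'](ρ[z/u](π[v,u](S))) → 1

|E| = 1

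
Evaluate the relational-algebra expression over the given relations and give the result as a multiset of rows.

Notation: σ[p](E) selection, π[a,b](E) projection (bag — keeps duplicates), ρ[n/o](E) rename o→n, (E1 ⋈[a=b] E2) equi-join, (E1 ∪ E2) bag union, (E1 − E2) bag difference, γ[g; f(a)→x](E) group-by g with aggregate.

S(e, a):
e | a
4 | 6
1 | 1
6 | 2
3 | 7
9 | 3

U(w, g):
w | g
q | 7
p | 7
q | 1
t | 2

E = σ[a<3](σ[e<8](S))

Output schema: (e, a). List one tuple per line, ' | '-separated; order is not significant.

Row counts bottom-up:
  S → 5
  σ[e<8](S) → 4
  σ[a<3](σ[e<8](S)) → 2

== RESULT ==
e | a
1 | 1
6 | 2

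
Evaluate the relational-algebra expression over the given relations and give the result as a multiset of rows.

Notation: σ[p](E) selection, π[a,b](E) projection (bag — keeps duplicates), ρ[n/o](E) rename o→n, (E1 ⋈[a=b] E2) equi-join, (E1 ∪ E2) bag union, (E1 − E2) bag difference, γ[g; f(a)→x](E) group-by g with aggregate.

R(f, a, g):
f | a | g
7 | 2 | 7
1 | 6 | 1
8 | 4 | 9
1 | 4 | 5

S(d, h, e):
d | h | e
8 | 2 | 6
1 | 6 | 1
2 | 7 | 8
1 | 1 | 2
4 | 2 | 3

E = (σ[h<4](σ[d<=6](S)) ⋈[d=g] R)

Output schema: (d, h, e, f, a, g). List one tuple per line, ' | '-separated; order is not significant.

Row counts bottom-up:
  S → 5
  σ[d<=6](S) → 4
  σ[h<4](σ[d<=6](S)) → 2
  R → 4
  (σ[h<4](σ[d<=6](S)) ⋈[d=g] R) → 1

== RESULT ==
d | h | e | f | a | g
1 | 1 | 2 | 1 | 6 | 1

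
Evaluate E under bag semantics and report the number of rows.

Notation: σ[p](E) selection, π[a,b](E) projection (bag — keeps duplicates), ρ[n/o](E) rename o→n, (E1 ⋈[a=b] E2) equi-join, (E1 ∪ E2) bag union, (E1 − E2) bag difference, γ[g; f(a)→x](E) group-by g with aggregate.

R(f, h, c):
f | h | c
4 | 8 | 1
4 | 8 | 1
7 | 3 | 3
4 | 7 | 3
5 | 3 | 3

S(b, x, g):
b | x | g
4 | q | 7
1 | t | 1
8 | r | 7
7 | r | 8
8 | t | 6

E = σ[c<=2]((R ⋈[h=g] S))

Subexpression sizes:
  R → 5
  S → 5
  (R ⋈[h=g] S) → 4
  σ[c<=2]((R ⋈[h=g] S)) → 2

|E| = 2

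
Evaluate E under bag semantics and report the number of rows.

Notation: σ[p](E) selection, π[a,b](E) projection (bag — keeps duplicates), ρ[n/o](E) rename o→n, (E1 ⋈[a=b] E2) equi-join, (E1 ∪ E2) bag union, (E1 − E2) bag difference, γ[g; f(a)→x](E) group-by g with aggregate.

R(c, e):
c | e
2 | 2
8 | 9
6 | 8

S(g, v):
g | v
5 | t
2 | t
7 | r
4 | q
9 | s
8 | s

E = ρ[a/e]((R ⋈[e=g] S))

Per-node cardinality:
  R → 3
  S → 6
  (R ⋈[e=g] S) → 3
  ρ[a/e]((R ⋈[e=g] S)) → 3

|E| = 3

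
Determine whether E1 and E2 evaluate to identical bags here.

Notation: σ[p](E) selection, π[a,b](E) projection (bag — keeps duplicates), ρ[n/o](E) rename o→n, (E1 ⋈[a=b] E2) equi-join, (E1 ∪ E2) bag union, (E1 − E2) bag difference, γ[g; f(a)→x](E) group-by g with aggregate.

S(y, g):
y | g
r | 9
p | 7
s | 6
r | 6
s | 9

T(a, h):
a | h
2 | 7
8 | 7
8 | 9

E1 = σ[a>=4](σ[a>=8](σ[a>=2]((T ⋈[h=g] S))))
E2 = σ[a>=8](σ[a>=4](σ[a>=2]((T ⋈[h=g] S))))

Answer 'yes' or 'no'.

E1 row counts bottom-up:
  T → 3
  S → 5
  (T ⋈[h=g] S) → 4
  σ[a>=2]((T ⋈[h=g] S)) → 4
  σ[a>=8](σ[a>=2]((T ⋈[h=g] S))) → 3
  σ[a>=4](σ[a>=8](σ[a>=2]((T ⋈[h=g] S)))) → 3
E2 row counts bottom-up:
  T → 3
  S → 5
  (T ⋈[h=g] S) → 4
  σ[a>=2]((T ⋈[h=g] S)) → 4
  σ[a>=4](σ[a>=2]((T ⋈[h=g] S))) → 3
  σ[a>=8](σ[a>=4](σ[a>=2]((T ⋈[h=g] S)))) → 3

E1 and E2 produce the same multiset:
a | h | y | g
8 | 7 | p | 7
8 | 9 | r | 9
8 | 9 | s | 9

yes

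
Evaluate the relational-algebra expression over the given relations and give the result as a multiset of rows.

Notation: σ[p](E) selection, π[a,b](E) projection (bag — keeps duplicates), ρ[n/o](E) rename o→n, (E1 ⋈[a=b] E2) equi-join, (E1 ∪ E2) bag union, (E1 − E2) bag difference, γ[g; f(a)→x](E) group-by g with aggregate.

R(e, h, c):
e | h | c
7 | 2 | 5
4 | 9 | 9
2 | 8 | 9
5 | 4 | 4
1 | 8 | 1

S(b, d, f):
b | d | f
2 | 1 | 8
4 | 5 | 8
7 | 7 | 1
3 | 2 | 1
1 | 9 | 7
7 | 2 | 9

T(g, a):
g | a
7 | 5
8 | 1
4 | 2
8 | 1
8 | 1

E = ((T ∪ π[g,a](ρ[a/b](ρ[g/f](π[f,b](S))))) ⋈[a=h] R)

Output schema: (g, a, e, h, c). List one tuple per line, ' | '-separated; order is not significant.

Stepwise |·|:
  T → 5
  S → 6
  π[f,b](S) → 6
  ρ[g/f](π[f,b](S)) → 6
  ρ[a/b](ρ[g/f](π[f,b](S))) → 6
  π[g,a](ρ[a/b](ρ[g/f](π[f,b](S)))) → 6
  (T ∪ π[g,a](ρ[a/b](ρ[g/f](π[f,b](S))))) → 11
  R → 5
  ((T ∪ π[g,a](ρ[a/b](ρ[g/f](π[f,b](S))))) ⋈[a=h] R) → 3

== RESULT ==
g | a | e | h | c
4 | 2 | 7 | 2 | 5
8 | 2 | 7 | 2 | 5
8 | 4 | 5 | 4 | 4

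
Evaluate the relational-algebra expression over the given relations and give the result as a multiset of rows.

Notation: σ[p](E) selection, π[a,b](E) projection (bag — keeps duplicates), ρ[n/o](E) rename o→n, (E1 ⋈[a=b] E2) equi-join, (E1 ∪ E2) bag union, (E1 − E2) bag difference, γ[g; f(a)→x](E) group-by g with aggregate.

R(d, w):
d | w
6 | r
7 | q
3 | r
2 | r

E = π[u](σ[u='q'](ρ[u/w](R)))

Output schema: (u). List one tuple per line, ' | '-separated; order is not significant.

Per-node cardinality:
  R → 4
  ρ[u/w](R) → 4
  σ[u='q'](ρ[u/w](R)) → 1
  π[u](σ[u='q'](ρ[u/w](R))) → 1

== RESULT ==
u
q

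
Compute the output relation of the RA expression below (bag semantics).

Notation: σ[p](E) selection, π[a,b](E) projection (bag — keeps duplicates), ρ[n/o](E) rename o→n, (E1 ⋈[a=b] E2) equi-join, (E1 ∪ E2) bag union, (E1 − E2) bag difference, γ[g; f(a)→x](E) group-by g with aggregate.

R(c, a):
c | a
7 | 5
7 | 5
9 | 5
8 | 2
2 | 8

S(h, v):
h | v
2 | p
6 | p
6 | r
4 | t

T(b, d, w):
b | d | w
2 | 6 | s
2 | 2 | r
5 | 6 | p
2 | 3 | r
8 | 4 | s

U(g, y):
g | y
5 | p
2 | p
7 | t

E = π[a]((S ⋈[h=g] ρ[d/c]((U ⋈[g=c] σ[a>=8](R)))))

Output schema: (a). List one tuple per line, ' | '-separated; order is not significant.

Per-node cardinality:
  S → 4
  U → 3
  R → 5
  σ[a>=8](R) → 1
  (U ⋈[g=c] σ[a>=8](R)) → 1
  ρ[d/c]((U ⋈[g=c] σ[a>=8](R))) → 1
  (S ⋈[h=g] ρ[d/c]((U ⋈[g=c] σ[a>=8](R)))) → 1
  π[a]((S ⋈[h=g] ρ[d/c]((U ⋈[g=c] σ[a>=8](R))))) → 1

== RESULT ==
a
8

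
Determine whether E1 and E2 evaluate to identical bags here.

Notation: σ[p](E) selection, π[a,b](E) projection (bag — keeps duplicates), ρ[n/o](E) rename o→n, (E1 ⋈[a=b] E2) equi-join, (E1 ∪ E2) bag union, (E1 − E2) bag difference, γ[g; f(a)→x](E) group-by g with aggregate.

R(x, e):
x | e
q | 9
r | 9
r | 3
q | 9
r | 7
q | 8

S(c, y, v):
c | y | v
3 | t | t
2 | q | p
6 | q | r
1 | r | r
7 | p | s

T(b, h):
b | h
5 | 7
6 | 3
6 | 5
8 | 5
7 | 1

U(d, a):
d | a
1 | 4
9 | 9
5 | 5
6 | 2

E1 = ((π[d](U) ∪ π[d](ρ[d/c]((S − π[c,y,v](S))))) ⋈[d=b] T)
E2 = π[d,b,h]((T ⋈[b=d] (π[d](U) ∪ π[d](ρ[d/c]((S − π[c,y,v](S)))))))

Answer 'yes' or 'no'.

E1 per-node cardinality:
  U → 4
  π[d](U) → 4
  S → 5
  S → 5
  π[c,y,v](S) → 5
  (S − π[c,y,v](S)) → 0
  ρ[d/c]((S − π[c,y,v](S))) → 0
  π[d](ρ[d/c]((S − π[c,y,v](S)))) → 0
  (π[d](U) ∪ π[d](ρ[d/c]((S − π[c,y,v](S))))) → 4
  T → 5
  ((π[d](U) ∪ π[d](ρ[d/c]((S − π[c,y,v](S))))) ⋈[d=b] T) → 3
E2 per-node cardinality:
  T → 5
  U → 4
  π[d](U) → 4
  S → 5
  S → 5
  π[c,y,v](S) → 5
  (S − π[c,y,v](S)) → 0
  ρ[d/c]((S − π[c,y,v](S))) → 0
  π[d](ρ[d/c]((S − π[c,y,v](S)))) → 0
  (π[d](U) ∪ π[d](ρ[d/c]((S − π[c,y,v](S))))) → 4
  (T ⋈[b=d] (π[d](U) ∪ π[d](ρ[d/c]((S − π[c,y,v](S)))))) → 3
  π[d,b,h]((T ⋈[b=d] (π[d](U) ∪ π[d](ρ[d/c]((S − π[c,y,v](S))))))) → 3

E1 and E2 produce the same multiset:
d | b | h
5 | 5 | 7
6 | 6 | 3
6 | 6 | 5

yes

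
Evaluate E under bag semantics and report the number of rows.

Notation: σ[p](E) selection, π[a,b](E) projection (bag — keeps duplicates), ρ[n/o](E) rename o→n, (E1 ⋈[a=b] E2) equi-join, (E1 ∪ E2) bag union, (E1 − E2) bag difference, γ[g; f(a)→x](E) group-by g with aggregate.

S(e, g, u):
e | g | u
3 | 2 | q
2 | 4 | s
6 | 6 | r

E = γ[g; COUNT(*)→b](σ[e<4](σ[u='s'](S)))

Per-node cardinality:
  S → 3
  σ[u='s'](S) → 1
  σ[e<4](σ[u='s'](S)) → 1
  γ[g; COUNT(*)→b](σ[e<4](σ[u='s'](S))) → 1

|E| = 1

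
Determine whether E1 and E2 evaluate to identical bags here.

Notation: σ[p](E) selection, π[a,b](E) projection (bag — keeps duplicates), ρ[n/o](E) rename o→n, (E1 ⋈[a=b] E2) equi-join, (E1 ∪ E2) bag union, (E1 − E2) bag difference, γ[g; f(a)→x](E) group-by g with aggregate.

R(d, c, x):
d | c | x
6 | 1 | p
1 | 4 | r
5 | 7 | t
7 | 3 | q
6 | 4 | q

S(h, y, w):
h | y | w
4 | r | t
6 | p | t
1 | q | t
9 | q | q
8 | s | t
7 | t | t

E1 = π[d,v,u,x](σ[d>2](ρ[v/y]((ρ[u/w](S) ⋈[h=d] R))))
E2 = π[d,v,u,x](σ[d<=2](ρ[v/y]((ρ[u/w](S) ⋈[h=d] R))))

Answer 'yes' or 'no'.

E1 row counts bottom-up:
  S → 6
  ρ[u/w](S) → 6
  R → 5
  (ρ[u/w](S) ⋈[h=d] R) → 4
  ρ[v/y]((ρ[u/w](S) ⋈[h=d] R)) → 4
  σ[d>2](ρ[v/y]((ρ[u/w](S) ⋈[h=d] R))) → 3
  π[d,v,u,x](σ[d>2](ρ[v/y]((ρ[u/w](S) ⋈[h=d] R)))) → 3
E2 row counts bottom-up:
  S → 6
  ρ[u/w](S) → 6
  R → 5
  (ρ[u/w](S) ⋈[h=d] R) → 4
  ρ[v/y]((ρ[u/w](S) ⋈[h=d] R)) → 4
  σ[d<=2](ρ[v/y]((ρ[u/w](S) ⋈[h=d] R))) → 1
  π[d,v,u,x](σ[d<=2](ρ[v/y]((ρ[u/w](S) ⋈[h=d] R)))) → 1

E1 result:
d | v | u | x
6 | p | t | p
6 | p | t | q
7 | t | t | q
E2 result:
d | v | u | x
1 | q | t | r
Witness: (6, 'p', 't', 'p') appears 1× in E1 but 0× in E2.

no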